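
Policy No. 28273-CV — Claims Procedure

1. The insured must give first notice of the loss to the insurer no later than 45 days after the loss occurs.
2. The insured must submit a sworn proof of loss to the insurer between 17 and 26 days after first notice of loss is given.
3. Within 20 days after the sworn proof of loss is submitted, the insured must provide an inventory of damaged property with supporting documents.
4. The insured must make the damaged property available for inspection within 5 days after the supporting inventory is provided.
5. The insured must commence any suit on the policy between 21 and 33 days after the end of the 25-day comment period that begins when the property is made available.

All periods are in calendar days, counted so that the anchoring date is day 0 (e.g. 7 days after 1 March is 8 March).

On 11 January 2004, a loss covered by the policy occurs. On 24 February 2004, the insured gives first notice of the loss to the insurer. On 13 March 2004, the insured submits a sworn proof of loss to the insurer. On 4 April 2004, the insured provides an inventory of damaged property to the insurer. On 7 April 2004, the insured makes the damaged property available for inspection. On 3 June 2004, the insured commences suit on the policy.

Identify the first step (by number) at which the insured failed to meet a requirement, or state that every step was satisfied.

Step 1: 45 days after 11 January 2004 (when the loss occurs) is 25 February 2004; done 24 February 2004 — timely.
Step 2: the window is 17–26 days after 24 February 2004 (when first notice of loss is given), so 12 March 2004 through 21 March 2004; done 13 March 2004 — within the window.
Step 3: 20 days after 13 March 2004 (when the sworn proof of loss is submitted) is 2 April 2004; not done until 4 April 2004, 2 days after the deadline.

Step 3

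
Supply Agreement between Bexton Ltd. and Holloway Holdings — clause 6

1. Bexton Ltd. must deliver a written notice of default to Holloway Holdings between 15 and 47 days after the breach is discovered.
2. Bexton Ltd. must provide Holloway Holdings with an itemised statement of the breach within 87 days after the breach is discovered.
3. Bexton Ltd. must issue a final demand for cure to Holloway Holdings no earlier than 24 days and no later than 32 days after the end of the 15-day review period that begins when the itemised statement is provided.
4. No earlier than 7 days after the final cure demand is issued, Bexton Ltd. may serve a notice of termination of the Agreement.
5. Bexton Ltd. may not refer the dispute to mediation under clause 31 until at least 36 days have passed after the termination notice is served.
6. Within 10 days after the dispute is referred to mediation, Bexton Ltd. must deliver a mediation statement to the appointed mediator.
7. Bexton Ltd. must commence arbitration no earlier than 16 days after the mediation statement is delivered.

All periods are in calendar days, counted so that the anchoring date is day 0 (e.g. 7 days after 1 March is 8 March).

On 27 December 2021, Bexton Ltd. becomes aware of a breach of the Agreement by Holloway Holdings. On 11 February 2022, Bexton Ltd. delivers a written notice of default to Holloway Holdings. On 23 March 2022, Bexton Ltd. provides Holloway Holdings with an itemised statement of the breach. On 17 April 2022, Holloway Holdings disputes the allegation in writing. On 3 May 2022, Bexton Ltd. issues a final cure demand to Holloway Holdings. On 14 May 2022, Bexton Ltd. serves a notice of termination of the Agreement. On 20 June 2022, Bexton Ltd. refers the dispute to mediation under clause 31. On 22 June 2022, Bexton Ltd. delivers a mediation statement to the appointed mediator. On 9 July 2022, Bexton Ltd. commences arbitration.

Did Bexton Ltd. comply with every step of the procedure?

(1) the permitted window runs from 27 December 2021 + 15 = 11 January 2022 to 27 December 2021 + 47 = 12 February 2022; 11 February 2022 falls inside that range.
(2) due by 27 December 2021 + 87 days = 24 March 2022; done 23 March 2022 — timely.
(3) the permitted window runs from 7 April 2022 + 24 = 1 May 2022 to 7 April 2022 + 32 = 9 May 2022; done 3 May 2022 — within the window.
(4) permitted from 3 May 2022 + 7 days = 10 May 2022 onward; done 14 May 2022, after the minimum wait.
(5) permitted from 14 May 2022 + 36 days = 19 June 2022 onward; done 20 June 2022, after the minimum wait.
(6) due by 20 June 2022 + 10 days = 30 June 2022; completed 22 June 2022, before the deadline.
(7) permitted from 22 June 2022 + 16 days = 8 July 2022 onward; done 9 July 2022 — permitted.

Yes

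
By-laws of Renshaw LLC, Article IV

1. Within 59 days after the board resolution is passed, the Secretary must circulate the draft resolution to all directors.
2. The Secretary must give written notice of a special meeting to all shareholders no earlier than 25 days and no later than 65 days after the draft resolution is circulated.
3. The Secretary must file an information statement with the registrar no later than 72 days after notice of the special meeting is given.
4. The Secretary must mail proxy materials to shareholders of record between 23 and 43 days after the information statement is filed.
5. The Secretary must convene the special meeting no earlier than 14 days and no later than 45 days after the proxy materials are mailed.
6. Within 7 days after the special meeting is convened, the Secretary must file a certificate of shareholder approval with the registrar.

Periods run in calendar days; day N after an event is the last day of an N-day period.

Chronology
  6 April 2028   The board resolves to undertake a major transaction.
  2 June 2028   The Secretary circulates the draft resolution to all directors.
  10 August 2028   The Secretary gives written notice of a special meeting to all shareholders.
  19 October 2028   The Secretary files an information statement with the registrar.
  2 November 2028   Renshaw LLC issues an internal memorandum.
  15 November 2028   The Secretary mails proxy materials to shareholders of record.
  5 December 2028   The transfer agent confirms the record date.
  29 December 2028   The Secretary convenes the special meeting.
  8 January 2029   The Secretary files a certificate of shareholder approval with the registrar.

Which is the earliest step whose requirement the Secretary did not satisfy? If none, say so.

Step 1 — counting 59 days from 6 April 2028 (when the board resolution is passed) gives a deadline of 4 June 2028; done 2 June 2028 — timely.
Step 2 — 25 and 65 days from 2 June 2028 (when the draft resolution is circulated) are 27 June 2028 and 6 August 2028 respectively; 10 August 2028 is 4 days past the end of the window.

Step 2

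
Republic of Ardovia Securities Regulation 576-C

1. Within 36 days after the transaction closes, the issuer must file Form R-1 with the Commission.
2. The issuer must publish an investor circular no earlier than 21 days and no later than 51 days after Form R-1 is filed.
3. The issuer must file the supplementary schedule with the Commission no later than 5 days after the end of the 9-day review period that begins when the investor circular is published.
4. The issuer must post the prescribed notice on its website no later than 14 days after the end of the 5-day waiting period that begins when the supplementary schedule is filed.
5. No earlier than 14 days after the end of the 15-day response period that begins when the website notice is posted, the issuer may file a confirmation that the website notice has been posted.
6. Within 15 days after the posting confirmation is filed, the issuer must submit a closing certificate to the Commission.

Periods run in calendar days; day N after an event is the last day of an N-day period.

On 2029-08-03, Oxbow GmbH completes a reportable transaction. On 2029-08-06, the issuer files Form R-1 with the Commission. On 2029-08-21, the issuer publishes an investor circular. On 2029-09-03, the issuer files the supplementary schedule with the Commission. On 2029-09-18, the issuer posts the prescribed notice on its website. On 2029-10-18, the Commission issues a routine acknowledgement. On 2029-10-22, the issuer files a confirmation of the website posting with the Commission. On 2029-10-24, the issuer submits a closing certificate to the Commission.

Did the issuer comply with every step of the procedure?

Step 1 — counting 36 days from 2029-08-03 (when the transaction closes) gives a deadline of 2029-09-08; completed 2029-08-06, before the deadline.
Step 2 — 21 and 51 days from 2029-08-06 (when Form R-1 is filed) are 2029-08-27 and 2029-09-26 respectively; 2029-08-21 is 6 days too early.

No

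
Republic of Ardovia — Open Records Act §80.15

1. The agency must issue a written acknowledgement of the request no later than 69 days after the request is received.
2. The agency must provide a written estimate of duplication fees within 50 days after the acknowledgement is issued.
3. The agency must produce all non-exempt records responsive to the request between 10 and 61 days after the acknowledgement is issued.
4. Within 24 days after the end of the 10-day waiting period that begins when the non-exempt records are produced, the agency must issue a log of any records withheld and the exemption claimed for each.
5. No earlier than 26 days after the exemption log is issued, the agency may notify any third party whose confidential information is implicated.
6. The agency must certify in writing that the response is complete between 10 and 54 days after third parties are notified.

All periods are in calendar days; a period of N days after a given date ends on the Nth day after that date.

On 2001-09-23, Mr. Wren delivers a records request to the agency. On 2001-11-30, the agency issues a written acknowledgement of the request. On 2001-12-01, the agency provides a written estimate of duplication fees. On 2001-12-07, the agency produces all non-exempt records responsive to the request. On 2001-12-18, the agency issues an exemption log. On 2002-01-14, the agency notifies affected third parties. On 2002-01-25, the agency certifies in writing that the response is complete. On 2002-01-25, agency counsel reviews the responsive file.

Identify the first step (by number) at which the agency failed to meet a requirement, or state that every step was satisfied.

Step 3

(1) due by 2001-09-23 + 69 days = 2001-12-01; 2001-11-30 is within that limit.
(2) due by 2001-11-30 + 50 days = 2002-01-19; completed 2001-12-01, before the deadline.
(3) the permitted window runs from 2001-11-30 + 10 = 2001-12-10 to 2001-11-30 + 61 = 2002-01-30; done 2001-12-07 — 3 days before the window opened.
Later steps need not be reached.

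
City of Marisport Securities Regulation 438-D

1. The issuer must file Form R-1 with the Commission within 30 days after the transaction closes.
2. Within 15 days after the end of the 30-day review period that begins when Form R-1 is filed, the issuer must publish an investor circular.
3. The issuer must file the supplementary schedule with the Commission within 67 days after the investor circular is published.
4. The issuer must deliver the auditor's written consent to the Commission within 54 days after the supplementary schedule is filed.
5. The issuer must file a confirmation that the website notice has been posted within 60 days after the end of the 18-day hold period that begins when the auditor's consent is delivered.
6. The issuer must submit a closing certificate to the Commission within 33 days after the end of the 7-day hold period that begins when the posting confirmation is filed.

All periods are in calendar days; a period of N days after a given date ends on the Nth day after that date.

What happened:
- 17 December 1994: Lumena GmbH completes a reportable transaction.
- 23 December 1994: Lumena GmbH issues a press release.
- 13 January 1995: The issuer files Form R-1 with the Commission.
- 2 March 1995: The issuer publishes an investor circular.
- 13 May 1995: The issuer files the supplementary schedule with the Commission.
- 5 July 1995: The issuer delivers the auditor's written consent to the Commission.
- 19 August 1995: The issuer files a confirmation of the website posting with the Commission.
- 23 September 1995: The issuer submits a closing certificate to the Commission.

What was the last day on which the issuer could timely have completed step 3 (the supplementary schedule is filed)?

8 May 1995

Step 3 runs from 2 March 1995, when the investor circular is published. 67 days after 2 March 1995 is 8 May 1995.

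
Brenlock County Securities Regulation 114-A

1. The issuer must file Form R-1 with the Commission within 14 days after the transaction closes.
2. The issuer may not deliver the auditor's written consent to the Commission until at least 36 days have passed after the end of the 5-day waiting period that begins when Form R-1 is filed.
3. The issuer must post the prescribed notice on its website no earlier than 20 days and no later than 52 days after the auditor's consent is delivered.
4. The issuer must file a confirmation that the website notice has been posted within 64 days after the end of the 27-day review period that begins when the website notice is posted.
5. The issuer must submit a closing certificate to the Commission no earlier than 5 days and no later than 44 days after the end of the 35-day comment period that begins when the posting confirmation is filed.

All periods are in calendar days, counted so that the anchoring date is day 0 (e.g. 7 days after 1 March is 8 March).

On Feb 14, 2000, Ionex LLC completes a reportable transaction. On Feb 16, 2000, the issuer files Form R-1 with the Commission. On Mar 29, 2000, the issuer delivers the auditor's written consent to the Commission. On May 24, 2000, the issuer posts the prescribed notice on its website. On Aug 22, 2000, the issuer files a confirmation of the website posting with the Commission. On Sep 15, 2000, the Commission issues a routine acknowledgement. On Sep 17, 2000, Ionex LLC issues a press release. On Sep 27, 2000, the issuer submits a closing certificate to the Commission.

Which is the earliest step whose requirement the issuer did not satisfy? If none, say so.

Step 3

(1) due by Feb 14, 2000 + 14 days = Feb 28, 2000; done Feb 16, 2000 — timely.
(2) permitted from Feb 21, 2000 + 36 days = Mar 28, 2000 onward; done Mar 29, 2000, after the minimum wait.
(3) the permitted window runs from Mar 29, 2000 + 20 = Apr 18, 2000 to Mar 29, 2000 + 52 = May 20, 2000; done May 24, 2000 — 4 days after the window closed.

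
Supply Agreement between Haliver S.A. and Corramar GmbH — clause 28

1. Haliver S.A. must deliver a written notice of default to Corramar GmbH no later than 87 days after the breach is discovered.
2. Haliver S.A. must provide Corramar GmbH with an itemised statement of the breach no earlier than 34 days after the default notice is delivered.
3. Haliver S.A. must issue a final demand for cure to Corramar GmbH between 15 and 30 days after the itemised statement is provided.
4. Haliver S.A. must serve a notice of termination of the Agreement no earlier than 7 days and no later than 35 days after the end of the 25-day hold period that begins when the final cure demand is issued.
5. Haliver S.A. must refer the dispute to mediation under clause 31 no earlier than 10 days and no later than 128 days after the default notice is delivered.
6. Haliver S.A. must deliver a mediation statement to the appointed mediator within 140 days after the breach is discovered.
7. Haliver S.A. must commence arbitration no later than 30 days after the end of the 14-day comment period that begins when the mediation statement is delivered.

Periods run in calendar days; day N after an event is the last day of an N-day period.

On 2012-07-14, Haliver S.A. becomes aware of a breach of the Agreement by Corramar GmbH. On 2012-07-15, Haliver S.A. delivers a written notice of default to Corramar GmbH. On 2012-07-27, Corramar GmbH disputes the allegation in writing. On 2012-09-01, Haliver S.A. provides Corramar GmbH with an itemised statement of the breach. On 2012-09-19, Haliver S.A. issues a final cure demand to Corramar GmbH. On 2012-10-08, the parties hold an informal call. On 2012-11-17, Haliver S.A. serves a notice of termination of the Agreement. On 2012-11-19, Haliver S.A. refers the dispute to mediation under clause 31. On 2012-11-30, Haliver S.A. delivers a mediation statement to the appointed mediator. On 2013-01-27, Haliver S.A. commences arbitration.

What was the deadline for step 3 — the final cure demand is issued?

2012-10-01

Step 3 runs from 2012-09-01, when the itemised statement is provided. The window is 15–30 days after 2012-09-01; it closes on 2012-10-01.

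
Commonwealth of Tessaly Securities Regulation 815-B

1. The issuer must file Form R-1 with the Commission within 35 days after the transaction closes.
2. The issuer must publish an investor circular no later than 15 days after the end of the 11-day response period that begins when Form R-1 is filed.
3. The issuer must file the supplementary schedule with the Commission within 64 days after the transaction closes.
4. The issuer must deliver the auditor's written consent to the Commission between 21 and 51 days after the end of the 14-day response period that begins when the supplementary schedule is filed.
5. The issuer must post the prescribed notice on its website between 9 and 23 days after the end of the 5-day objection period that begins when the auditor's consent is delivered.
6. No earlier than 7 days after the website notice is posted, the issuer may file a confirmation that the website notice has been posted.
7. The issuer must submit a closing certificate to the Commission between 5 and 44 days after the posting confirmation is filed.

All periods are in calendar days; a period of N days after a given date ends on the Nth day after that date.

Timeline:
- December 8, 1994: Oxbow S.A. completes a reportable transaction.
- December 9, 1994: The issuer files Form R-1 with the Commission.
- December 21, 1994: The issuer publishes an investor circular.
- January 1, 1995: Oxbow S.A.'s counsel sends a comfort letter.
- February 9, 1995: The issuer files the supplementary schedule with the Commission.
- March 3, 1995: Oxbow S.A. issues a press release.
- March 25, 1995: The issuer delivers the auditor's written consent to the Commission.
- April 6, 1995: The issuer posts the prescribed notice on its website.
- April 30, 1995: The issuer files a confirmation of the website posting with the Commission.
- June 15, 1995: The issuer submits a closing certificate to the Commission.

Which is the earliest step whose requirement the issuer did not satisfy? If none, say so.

Step 5

Step 1: 35 days after December 8, 1994 (when the transaction closes) is January 12, 1995; completed December 9, 1994, before the deadline.
Step 2: 15 days after December 20, 1994 (end of the 11-day response period, which began when Form R-1 is filed on December 9, 1994) is January 4, 1995; December 21, 1994 is within that limit.
Step 3: 64 days after December 8, 1994 (when the transaction closes) is February 10, 1995; done February 9, 1995 — timely.
Step 4: the window is 21–51 days after February 23, 1995 (end of the 14-day response period, which began when the supplementary schedule is filed on February 9, 1995), so March 16, 1995 through April 15, 1995; done March 25, 1995 — within the window.
Step 5: the window is 9–23 days after March 30, 1995 (end of the 5-day objection period, which began when the auditor's consent is delivered on March 25, 1995), so April 8, 1995 through April 22, 1995; done April 6, 1995 — 2 days before the window opened.
The procedure was therefore not followed at step 5.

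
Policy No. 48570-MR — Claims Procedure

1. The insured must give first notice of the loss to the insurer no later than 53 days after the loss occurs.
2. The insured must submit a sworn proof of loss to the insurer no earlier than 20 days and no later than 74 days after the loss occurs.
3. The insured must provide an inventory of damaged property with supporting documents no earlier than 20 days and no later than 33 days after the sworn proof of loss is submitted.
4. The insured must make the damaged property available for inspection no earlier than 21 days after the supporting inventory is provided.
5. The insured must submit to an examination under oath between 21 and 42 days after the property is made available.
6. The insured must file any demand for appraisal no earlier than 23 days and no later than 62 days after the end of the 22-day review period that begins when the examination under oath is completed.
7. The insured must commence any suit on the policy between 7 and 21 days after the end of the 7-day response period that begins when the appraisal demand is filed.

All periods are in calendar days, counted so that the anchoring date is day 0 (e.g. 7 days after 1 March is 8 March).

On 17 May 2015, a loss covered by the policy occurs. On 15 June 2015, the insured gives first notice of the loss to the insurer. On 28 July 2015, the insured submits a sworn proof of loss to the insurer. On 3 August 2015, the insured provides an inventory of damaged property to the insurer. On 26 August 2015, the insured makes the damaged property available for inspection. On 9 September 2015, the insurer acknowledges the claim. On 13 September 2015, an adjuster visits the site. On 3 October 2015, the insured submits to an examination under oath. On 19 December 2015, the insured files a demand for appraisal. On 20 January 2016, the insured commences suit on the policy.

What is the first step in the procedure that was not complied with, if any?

Step 1 — counting 53 days from 17 May 2015 (when the loss occurs) gives a deadline of 9 July 2015; completed 15 June 2015, before the deadline.
Step 2 — 20 and 74 days from 17 May 2015 (when the loss occurs) are 6 June 2015 and 30 July 2015 respectively; done 28 July 2015 — within the window.
Step 3 — 20 and 33 days from 28 July 2015 (when the sworn proof of loss is submitted) are 17 August 2015 and 30 August 2015 respectively; done 3 August 2015 — 14 days before the window opened.
The procedure was therefore not followed at step 3.

Step 3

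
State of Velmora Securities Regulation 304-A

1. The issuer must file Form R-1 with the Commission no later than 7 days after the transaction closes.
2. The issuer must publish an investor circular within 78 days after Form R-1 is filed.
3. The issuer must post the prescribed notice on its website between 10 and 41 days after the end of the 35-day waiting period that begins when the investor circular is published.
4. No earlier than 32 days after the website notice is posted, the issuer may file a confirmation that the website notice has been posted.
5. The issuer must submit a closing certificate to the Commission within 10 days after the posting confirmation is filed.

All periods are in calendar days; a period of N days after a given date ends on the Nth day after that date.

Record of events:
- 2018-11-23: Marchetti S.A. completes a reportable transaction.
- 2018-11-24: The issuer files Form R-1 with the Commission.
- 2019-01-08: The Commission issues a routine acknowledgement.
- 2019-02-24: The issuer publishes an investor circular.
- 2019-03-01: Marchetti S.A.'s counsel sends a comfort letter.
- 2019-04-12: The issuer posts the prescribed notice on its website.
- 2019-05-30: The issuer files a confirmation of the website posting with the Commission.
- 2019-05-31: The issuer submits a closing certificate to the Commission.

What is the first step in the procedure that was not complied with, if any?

Step 1: 7 days after 2018-11-23 (when the transaction closes) is 2018-11-30; 2018-11-24 is within that limit.
Step 2: 78 days after 2018-11-24 (when Form R-1 is filed) is 2019-02-10; done 2019-02-24 — 14 days late.

Step 2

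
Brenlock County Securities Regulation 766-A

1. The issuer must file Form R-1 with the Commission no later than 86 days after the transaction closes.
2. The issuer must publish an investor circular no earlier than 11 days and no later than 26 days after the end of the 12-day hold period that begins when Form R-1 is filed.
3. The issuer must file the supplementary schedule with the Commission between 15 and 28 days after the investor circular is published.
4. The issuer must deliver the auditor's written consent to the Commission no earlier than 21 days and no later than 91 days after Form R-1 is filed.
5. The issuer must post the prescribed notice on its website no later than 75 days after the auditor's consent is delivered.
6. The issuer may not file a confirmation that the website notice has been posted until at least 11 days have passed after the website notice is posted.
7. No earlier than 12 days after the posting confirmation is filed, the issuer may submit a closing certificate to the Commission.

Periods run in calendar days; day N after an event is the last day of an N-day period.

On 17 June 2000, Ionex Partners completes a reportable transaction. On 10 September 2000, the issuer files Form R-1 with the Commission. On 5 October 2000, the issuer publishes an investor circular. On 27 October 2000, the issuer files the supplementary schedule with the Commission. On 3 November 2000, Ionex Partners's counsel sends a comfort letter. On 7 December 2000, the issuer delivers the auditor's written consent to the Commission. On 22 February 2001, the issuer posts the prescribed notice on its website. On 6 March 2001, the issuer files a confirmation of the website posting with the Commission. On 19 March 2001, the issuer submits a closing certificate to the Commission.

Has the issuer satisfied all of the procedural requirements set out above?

Step 1: 86 days after 17 June 2000 (when the transaction closes) is 11 September 2000; 10 September 2000 is within that limit.
Step 2: the window is 11–26 days after 22 September 2000 (end of the 12-day hold period, which began when Form R-1 is filed on 10 September 2000), so 3 October 2000 through 18 October 2000; done 5 October 2000, which is between those dates.
Step 3: the window is 15–28 days after 5 October 2000 (when the investor circular is published), so 20 October 2000 through 2 November 2000; done 27 October 2000, which is between those dates.
Step 4: the window is 21–91 days after 10 September 2000 (when Form R-1 is filed), so 1 October 2000 through 10 December 2000; done 7 December 2000, which is between those dates.
Step 5: 75 days after 7 December 2000 (when the auditor's consent is delivered) is 20 February 2001; 22 February 2001 misses that deadline by 2 days.
Later steps need not be reached.

No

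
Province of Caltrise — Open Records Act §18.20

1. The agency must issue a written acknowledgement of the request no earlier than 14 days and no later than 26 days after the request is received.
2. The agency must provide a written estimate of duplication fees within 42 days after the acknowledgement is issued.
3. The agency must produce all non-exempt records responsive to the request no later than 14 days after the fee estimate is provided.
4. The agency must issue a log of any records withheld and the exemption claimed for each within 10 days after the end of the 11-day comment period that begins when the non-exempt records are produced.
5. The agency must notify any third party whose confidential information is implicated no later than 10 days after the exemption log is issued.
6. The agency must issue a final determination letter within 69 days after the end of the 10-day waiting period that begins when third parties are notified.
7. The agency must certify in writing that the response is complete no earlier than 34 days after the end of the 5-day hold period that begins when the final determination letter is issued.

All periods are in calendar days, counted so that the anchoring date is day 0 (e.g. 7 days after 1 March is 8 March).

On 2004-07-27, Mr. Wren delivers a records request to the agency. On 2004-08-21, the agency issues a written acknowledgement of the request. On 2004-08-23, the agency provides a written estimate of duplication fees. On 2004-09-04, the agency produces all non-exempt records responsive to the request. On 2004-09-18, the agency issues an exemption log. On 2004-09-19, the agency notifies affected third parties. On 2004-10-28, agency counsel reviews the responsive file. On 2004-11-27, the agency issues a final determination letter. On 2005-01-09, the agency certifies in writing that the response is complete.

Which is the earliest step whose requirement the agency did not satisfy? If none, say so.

Step 1: the window is 14–26 days after 2004-07-27 (when the request is received), so 2004-08-10 through 2004-08-22; 2004-08-21 falls inside that range.
Step 2: 42 days after 2004-08-21 (when the acknowledgement is issued) is 2004-10-02; completed 2004-08-23, before the deadline.
Step 3: 14 days after 2004-08-23 (when the fee estimate is provided) is 2004-09-06; done 2004-09-04 — timely.
Step 4: 10 days after 2004-09-15 (end of the 11-day comment period, which began when the non-exempt records are produced on 2004-09-04) is 2004-09-25; 2004-09-18 is within that limit.
Step 5: 10 days after 2004-09-18 (when the exemption log is issued) is 2004-09-28; done 2004-09-19 — timely.
Step 6: 69 days after 2004-09-29 (end of the 10-day waiting period, which began when third parties are notified on 2004-09-19) is 2004-12-07; completed 2004-11-27, before the deadline.
Step 7: the earliest permitted date is 34 days after 2004-12-02 (end of the 5-day hold period, which began when the final determination letter is issued on 2004-11-27), i.e. 2005-01-05; done 2005-01-09, after the minimum wait.

None — every step was satisfied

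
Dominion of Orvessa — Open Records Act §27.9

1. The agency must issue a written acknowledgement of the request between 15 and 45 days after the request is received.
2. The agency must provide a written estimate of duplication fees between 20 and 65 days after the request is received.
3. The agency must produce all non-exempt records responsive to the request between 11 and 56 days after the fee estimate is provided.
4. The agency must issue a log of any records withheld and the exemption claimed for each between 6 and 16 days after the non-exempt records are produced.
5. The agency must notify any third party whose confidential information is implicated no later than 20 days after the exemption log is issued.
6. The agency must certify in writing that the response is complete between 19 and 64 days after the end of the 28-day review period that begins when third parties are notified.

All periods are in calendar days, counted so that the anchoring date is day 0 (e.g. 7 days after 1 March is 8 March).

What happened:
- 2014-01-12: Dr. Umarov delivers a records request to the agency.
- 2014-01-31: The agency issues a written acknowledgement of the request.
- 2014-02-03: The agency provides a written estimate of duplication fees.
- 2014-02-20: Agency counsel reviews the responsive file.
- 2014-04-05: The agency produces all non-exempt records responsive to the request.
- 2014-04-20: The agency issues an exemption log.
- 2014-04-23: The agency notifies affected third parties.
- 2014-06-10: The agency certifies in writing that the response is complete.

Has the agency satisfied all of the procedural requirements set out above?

(1) the permitted window runs from 2014-01-12 + 15 = 2014-01-27 to 2014-01-12 + 45 = 2014-02-26; 2014-01-31 falls inside that range.
(2) the permitted window runs from 2014-01-12 + 20 = 2014-02-01 to 2014-01-12 + 65 = 2014-03-18; done 2014-02-03 — within the window.
(3) the permitted window runs from 2014-02-03 + 11 = 2014-02-14 to 2014-02-03 + 56 = 2014-03-31; 2014-04-05 is 5 days past the end of the window.

No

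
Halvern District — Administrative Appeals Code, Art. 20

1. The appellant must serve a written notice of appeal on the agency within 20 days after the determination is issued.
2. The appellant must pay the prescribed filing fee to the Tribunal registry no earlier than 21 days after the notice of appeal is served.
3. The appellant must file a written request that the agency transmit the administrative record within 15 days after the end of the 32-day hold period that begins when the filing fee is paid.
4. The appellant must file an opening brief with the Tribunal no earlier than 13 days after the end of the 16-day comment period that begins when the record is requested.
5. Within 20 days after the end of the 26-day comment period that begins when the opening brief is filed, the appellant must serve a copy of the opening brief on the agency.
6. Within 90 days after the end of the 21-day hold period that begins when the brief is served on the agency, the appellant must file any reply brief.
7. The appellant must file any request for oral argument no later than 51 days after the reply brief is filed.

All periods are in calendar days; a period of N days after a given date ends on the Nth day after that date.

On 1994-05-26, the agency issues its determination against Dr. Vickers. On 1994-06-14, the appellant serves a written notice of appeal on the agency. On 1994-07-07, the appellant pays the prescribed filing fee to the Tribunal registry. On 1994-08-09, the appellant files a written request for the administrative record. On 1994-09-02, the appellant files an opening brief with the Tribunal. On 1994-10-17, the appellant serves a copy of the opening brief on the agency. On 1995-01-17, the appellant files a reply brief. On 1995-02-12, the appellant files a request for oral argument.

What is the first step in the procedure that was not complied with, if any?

Step 4

Step 1 — counting 20 days from 1994-05-26 (when the determination is issued) gives a deadline of 1994-06-15; 1994-06-14 is within that limit.
Step 2 — must wait 21 days from 1994-06-14 (when the notice of appeal is served), so not before 1994-07-05; done 1994-07-07 — permitted.
Step 3 — counting 15 days from 1994-08-08 (end of the 32-day hold period, which began when the filing fee is paid on 1994-07-07) gives a deadline of 1994-08-23; done 1994-08-09 — timely.
Step 4 — must wait 13 days from 1994-08-25 (end of the 16-day comment period, which began when the record is requested on 1994-08-09), so not before 1994-09-07; acted on 1994-09-02, 5 days prematurely.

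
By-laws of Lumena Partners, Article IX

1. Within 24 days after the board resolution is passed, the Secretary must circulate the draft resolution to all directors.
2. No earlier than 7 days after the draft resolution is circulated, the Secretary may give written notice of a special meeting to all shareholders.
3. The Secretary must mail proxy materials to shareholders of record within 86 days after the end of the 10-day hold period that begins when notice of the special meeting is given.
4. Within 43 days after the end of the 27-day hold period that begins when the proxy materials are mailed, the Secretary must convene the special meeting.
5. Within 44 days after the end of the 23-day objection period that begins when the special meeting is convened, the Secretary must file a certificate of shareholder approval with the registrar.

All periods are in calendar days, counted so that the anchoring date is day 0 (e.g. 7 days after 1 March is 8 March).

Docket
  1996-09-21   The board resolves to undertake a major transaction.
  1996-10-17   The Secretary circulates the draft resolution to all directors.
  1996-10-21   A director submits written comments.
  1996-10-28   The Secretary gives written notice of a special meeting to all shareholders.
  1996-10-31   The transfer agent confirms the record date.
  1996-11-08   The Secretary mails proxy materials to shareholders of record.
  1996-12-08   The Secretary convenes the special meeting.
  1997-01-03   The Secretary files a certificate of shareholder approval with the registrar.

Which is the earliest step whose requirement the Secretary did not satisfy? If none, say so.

(1) due by 1996-09-21 + 24 days = 1996-10-15; done 1996-10-17 — 2 days late.
Later steps need not be reached.

Step 1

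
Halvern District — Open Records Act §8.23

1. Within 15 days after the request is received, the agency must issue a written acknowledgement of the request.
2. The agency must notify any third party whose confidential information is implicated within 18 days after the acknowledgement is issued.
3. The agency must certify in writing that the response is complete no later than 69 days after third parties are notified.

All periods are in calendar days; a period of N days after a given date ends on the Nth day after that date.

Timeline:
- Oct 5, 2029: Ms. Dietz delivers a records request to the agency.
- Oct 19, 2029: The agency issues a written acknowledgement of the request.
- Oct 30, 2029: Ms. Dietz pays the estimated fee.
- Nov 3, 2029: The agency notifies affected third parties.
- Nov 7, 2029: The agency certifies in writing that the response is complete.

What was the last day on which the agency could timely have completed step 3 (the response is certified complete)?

Jan 11, 2030

Step 3 runs from Nov 3, 2029, when third parties are notified. 69 days after Nov 3, 2029 is Jan 11, 2030.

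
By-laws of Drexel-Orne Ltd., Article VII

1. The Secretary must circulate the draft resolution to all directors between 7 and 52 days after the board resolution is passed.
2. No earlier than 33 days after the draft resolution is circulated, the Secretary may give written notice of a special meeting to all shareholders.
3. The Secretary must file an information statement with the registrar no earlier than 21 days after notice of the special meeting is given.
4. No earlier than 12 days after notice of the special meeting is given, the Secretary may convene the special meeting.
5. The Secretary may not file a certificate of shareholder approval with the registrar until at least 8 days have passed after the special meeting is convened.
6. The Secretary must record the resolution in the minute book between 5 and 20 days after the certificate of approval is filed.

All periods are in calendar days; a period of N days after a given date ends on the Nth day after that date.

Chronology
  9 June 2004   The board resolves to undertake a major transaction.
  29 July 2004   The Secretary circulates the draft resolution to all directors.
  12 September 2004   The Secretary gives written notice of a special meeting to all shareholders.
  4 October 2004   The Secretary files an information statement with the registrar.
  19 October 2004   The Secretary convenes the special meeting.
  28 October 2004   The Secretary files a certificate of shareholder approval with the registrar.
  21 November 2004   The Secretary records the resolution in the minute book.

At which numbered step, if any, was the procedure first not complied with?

Step 6

(1) the permitted window runs from 9 June 2004 + 7 = 16 June 2004 to 9 June 2004 + 52 = 31 July 2004; done 29 July 2004, which is between those dates.
(2) permitted from 29 July 2004 + 33 days = 31 August 2004 onward; done 12 September 2004, after the minimum wait.
(3) permitted from 12 September 2004 + 21 days = 3 October 2004 onward; done 4 October 2004 — permitted.
(4) permitted from 12 September 2004 + 12 days = 24 September 2004 onward; done 19 October 2004, after the minimum wait.
(5) permitted from 19 October 2004 + 8 days = 27 October 2004 onward; done 28 October 2004 — permitted.
(6) the permitted window runs from 28 October 2004 + 5 = 2 November 2004 to 28 October 2004 + 20 = 17 November 2004; done 21 November 2004 — 4 days after the window closed.
The procedure was therefore not followed at step 6.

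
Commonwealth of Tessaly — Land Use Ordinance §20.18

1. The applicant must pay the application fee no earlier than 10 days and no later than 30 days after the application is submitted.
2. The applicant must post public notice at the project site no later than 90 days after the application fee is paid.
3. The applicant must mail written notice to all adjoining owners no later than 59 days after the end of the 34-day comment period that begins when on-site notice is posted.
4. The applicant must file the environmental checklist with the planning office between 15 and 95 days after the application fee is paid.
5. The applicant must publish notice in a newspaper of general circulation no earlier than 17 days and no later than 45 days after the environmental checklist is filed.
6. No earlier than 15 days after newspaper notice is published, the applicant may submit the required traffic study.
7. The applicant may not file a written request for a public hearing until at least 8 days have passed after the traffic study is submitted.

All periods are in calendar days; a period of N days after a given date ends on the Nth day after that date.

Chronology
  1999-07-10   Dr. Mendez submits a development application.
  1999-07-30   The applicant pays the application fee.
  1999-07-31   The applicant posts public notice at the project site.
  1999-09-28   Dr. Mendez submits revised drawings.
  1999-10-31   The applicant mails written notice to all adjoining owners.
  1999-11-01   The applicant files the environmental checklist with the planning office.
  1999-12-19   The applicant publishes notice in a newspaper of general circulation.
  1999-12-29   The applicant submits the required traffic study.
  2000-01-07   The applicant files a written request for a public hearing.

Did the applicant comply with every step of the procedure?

Step 1: the window is 10–30 days after 1999-07-10 (when the application is submitted), so 1999-07-20 through 1999-08-09; done 1999-07-30 — within the window.
Step 2: 90 days after 1999-07-30 (when the application fee is paid) is 1999-10-28; done 1999-07-31 — timely.
Step 3: 59 days after 1999-09-03 (end of the 34-day comment period, which began when on-site notice is posted on 1999-07-31) is 1999-11-01; completed 1999-10-31, before the deadline.
Step 4: the window is 15–95 days after 1999-07-30 (when the application fee is paid), so 1999-08-14 through 1999-11-02; done 1999-11-01, which is between those dates.
Step 5: the window is 17–45 days after 1999-11-01 (when the environmental checklist is filed), so 1999-11-18 through 1999-12-16; done 1999-12-19 — 3 days after the window closed.
No need to go further; step 5 was not satisfied.

No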